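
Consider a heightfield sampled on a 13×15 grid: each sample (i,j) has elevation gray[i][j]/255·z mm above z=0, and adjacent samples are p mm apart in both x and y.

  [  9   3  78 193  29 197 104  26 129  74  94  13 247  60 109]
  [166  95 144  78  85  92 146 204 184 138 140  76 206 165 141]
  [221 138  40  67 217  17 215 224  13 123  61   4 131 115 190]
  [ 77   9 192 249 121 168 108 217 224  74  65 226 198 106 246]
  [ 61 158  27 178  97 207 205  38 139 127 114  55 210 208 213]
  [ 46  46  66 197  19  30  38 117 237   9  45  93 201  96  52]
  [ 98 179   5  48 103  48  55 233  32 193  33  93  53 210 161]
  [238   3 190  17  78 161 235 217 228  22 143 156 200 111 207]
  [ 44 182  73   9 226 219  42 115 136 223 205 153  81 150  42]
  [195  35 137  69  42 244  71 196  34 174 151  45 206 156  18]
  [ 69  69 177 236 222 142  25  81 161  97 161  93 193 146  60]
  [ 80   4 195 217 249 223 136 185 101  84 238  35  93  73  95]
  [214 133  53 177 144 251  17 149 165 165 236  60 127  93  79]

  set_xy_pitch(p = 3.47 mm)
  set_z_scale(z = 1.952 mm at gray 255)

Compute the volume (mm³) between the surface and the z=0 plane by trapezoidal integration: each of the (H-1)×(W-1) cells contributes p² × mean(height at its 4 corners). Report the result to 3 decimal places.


height_mm = gray/255 × 1.952; cell vol = 3.47² × mean(4 corners)
unit = 3.47² × 1.952 / (4×255) = 0.023043 mm³ per gray-sum
row 0: Σ corner-gray over 14 cells = 6425  → 148.0511
row 1: Σ corner-gray over 14 cells = 6954  → 160.2409
row 2: Σ corner-gray over 14 cells = 7378  → 170.0111
row 3: Σ corner-gray over 14 cells = 8037  → 185.1964
row 4: Σ corner-gray over 14 cells = 6286  → 144.8482
row 5: Σ corner-gray over 14 cells = 5315  → 122.4734
row 6: Σ corner-gray over 14 cells = 6796  → 156.6001
row 7: Σ corner-gray over 14 cells = 7681  → 176.9931
row 8: Σ corner-gray over 14 cells = 7047  → 162.3839
row 9: Σ corner-gray over 14 cells = 7068  → 162.8678
row 10: Σ corner-gray over 14 cells = 7576  → 174.5736
row 11: Σ corner-gray over 14 cells = 7674  → 176.8318
Σ rows: total corner-gray = 84237  → 1941.0713 mm³

1941.071


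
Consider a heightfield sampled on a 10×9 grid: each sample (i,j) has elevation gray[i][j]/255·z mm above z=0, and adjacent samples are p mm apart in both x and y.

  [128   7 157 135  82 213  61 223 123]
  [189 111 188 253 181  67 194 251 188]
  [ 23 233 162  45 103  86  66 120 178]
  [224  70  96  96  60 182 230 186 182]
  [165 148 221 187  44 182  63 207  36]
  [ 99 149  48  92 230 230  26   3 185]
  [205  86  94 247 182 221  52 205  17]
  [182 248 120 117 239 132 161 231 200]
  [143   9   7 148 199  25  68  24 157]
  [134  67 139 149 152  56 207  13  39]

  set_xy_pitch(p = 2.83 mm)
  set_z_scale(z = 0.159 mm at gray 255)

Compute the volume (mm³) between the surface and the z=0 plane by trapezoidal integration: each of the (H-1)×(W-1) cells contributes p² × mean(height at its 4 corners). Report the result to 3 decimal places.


height_mm = gray/255 × 0.159; cell vol = 2.83² × mean(4 corners)
unit = 2.83² × 0.159 / (4×255) = 0.00124845 mm³ per gray-sum
row 0: Σ corner-gray over 8 cells = 4874  → 6.0849
row 1: Σ corner-gray over 8 cells = 4698  → 5.8652
row 2: Σ corner-gray over 8 cells = 4077  → 5.0899
row 3: Σ corner-gray over 8 cells = 4551  → 5.6817
row 4: Σ corner-gray over 8 cells = 4145  → 5.1748
row 5: Σ corner-gray over 8 cells = 4236  → 5.2884
row 6: Σ corner-gray over 8 cells = 5274  → 6.5843
row 7: Σ corner-gray over 8 cells = 4138  → 5.1661
row 8: Σ corner-gray over 8 cells = 2999  → 3.7441
Σ rows: total corner-gray = 38992  → 48.6794 mm³

48.679


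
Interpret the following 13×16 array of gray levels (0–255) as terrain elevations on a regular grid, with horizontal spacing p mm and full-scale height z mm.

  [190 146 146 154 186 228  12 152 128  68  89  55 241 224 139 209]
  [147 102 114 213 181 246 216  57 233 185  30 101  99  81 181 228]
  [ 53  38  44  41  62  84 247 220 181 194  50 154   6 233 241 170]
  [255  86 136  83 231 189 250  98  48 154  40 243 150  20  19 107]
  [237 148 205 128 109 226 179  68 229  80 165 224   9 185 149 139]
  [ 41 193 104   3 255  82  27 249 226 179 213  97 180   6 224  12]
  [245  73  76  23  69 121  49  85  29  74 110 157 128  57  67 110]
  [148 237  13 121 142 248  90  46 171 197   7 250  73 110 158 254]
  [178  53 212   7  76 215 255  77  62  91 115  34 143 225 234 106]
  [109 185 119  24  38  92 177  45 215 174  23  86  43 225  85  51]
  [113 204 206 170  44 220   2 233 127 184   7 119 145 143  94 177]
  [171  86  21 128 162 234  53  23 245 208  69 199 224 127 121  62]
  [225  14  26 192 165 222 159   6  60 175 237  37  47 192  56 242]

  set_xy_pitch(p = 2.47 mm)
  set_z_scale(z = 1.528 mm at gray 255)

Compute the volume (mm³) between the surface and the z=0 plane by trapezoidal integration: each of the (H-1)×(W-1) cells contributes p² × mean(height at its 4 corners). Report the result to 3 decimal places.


height_mm = gray/255 × 1.528; cell vol = 2.47² × mean(4 corners)
unit = 2.47² × 1.528 / (4×255) = 0.00913939 mm³ per gray-sum
row 0: Σ corner-gray over 15 cells = 8788  → 80.3169
row 1: Σ corner-gray over 15 cells = 8266  → 75.5462
row 2: Σ corner-gray over 15 cells = 7669  → 70.0900
row 3: Σ corner-gray over 15 cells = 8440  → 77.1364
row 4: Σ corner-gray over 15 cells = 8713  → 79.6315
row 5: Σ corner-gray over 15 cells = 6720  → 61.4167
row 6: Σ corner-gray over 15 cells = 6719  → 61.4075
row 7: Σ corner-gray over 15 cells = 8010  → 73.2065
row 8: Σ corner-gray over 15 cells = 7104  → 64.9262
row 9: Σ corner-gray over 15 cells = 7308  → 66.7906
row 10: Σ corner-gray over 15 cells = 8119  → 74.2027
row 11: Σ corner-gray over 15 cells = 7676  → 70.1539
Σ rows: total corner-gray = 93532  → 854.8252 mm³

854.825


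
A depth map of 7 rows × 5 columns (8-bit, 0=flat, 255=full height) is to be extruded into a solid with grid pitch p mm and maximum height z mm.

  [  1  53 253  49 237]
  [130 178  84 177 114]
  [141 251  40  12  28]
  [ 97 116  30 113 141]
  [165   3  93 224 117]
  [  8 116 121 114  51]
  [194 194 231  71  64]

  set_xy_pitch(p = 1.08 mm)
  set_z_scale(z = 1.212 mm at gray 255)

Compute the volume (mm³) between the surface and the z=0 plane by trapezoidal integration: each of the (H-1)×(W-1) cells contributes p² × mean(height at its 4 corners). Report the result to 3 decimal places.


height_mm = gray/255 × 1.212; cell vol = 1.08² × mean(4 corners)
unit = 1.08² × 1.212 / (4×255) = 0.00138596 mm³ per gray-sum
row 0: Σ corner-gray over 4 cells = 2070  → 2.8689
row 1: Σ corner-gray over 4 cells = 1897  → 2.6292
row 2: Σ corner-gray over 4 cells = 1531  → 2.1219
row 3: Σ corner-gray over 4 cells = 1678  → 2.3256
row 4: Σ corner-gray over 4 cells = 1683  → 2.3326
row 5: Σ corner-gray over 4 cells = 2011  → 2.7872
Σ rows: total corner-gray = 10870  → 15.0654 mm³

15.065


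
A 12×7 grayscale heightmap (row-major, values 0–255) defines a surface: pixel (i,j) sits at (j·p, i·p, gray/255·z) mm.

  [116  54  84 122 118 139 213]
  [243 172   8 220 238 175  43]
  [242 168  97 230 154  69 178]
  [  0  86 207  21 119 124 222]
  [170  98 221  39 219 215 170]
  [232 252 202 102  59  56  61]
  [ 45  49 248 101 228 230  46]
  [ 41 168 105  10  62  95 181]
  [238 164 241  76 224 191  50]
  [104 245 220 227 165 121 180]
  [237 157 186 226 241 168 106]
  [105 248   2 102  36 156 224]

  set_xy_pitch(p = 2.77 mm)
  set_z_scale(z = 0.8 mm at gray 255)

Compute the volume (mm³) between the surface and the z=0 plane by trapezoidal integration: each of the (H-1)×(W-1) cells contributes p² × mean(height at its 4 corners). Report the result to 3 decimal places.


height_mm = gray/255 × 0.8; cell vol = 2.77² × mean(4 corners)
unit = 2.77² × 0.8 / (4×255) = 0.00601796 mm³ per gray-sum
row 0: Σ corner-gray over 6 cells = 3275  → 19.7088
row 1: Σ corner-gray over 6 cells = 3768  → 22.6757
row 2: Σ corner-gray over 6 cells = 3192  → 19.2093
row 3: Σ corner-gray over 6 cells = 3260  → 19.6186
row 4: Σ corner-gray over 6 cells = 3559  → 21.4179
row 5: Σ corner-gray over 6 cells = 3438  → 20.6897
row 6: Σ corner-gray over 6 cells = 2905  → 17.4822
row 7: Σ corner-gray over 6 cells = 3182  → 19.1492
row 8: Σ corner-gray over 6 cells = 4320  → 25.9976
row 9: Σ corner-gray over 6 cells = 4539  → 27.3155
row 10: Σ corner-gray over 6 cells = 3716  → 22.3627
Σ rows: total corner-gray = 39154  → 235.6272 mm³

235.627


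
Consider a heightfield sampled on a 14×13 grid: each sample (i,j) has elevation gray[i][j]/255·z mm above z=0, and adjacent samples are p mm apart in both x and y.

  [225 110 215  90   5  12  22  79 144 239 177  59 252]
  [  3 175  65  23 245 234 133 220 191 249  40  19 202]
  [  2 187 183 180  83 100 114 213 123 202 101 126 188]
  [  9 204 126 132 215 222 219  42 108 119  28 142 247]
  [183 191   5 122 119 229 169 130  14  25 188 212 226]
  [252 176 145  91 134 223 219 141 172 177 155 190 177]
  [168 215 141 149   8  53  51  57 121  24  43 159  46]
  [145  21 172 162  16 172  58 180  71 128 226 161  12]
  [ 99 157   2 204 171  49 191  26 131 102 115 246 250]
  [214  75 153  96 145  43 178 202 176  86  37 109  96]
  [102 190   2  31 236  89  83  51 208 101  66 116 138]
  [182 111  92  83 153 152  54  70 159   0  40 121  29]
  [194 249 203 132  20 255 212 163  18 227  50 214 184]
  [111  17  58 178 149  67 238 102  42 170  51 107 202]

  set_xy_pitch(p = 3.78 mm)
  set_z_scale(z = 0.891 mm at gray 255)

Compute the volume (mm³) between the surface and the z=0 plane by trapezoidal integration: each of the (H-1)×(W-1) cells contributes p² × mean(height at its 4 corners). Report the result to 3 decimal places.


1001.503

height_mm = gray/255 × 0.891; cell vol = 3.78² × mean(4 corners)
unit = 3.78² × 0.891 / (4×255) = 0.0124813 mm³ per gray-sum
row 0: Σ corner-gray over 12 cells = 6174  → 77.0598
row 1: Σ corner-gray over 12 cells = 6807  → 84.9605
row 2: Σ corner-gray over 12 cells = 6784  → 84.6734
row 3: Σ corner-gray over 12 cells = 6587  → 82.2146
row 4: Σ corner-gray over 12 cells = 7292  → 91.0139
row 5: Σ corner-gray over 12 cells = 6331  → 79.0193
row 6: Σ corner-gray over 12 cells = 5147  → 64.2414
row 7: Σ corner-gray over 12 cells = 6028  → 75.2375
row 8: Σ corner-gray over 12 cells = 6047  → 75.4746
row 9: Σ corner-gray over 12 cells = 5496  → 68.5974
row 10: Σ corner-gray over 12 cells = 4867  → 60.7467
row 11: Σ corner-gray over 12 cells = 6145  → 76.6978
row 12: Σ corner-gray over 12 cells = 6535  → 81.5655
Σ rows: total corner-gray = 80240  → 1001.5025 mm³


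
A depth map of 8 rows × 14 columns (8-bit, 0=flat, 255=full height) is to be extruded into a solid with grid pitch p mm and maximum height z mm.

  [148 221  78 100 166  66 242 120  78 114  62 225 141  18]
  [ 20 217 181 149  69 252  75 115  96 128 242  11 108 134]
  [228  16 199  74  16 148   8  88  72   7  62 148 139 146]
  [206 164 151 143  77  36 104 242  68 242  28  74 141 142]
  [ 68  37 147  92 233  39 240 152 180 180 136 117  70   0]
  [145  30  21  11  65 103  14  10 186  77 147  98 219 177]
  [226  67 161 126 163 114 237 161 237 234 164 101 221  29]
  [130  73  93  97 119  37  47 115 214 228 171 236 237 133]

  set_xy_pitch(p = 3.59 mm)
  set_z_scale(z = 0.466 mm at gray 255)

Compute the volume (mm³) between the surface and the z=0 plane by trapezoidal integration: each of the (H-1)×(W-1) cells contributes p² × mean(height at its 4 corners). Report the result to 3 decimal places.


263.498

height_mm = gray/255 × 0.466; cell vol = 3.59² × mean(4 corners)
unit = 3.59² × 0.466 / (4×255) = 0.00588809 mm³ per gray-sum
row 0: Σ corner-gray over 13 cells = 6832  → 40.2274
row 1: Σ corner-gray over 13 cells = 5768  → 33.9625
row 2: Σ corner-gray over 13 cells = 5616  → 33.0675
row 3: Σ corner-gray over 13 cells = 6602  → 38.8732
row 4: Σ corner-gray over 13 cells = 5598  → 32.9615
row 5: Σ corner-gray over 13 cells = 6511  → 38.3374
row 6: Σ corner-gray over 13 cells = 7824  → 46.0684
Σ rows: total corner-gray = 44751  → 263.4980 mm³


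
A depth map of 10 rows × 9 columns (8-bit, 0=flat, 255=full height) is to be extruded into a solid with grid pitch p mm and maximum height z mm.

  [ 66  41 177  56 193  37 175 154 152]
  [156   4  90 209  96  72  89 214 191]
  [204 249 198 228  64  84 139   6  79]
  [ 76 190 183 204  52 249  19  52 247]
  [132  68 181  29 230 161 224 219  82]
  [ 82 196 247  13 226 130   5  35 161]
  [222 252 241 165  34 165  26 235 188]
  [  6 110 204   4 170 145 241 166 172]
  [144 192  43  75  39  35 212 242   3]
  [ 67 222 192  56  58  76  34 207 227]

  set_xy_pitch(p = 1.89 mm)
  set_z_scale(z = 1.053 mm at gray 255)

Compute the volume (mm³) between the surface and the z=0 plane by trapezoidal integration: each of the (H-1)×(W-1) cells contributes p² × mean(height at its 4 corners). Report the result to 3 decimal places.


height_mm = gray/255 × 1.053; cell vol = 1.89² × mean(4 corners)
unit = 1.89² × 1.053 / (4×255) = 0.00368767 mm³ per gray-sum
row 0: Σ corner-gray over 8 cells = 3779  → 13.9357
row 1: Σ corner-gray over 8 cells = 4114  → 15.1711
row 2: Σ corner-gray over 8 cells = 4440  → 16.3732
row 3: Σ corner-gray over 8 cells = 4659  → 17.1808
row 4: Σ corner-gray over 8 cells = 4385  → 16.1704
row 5: Σ corner-gray over 8 cells = 4593  → 16.9375
row 6: Σ corner-gray over 8 cells = 4904  → 18.0843
row 7: Σ corner-gray over 8 cells = 4081  → 15.0494
row 8: Σ corner-gray over 8 cells = 3807  → 14.0390
Σ rows: total corner-gray = 38762  → 142.9414 mm³

142.941


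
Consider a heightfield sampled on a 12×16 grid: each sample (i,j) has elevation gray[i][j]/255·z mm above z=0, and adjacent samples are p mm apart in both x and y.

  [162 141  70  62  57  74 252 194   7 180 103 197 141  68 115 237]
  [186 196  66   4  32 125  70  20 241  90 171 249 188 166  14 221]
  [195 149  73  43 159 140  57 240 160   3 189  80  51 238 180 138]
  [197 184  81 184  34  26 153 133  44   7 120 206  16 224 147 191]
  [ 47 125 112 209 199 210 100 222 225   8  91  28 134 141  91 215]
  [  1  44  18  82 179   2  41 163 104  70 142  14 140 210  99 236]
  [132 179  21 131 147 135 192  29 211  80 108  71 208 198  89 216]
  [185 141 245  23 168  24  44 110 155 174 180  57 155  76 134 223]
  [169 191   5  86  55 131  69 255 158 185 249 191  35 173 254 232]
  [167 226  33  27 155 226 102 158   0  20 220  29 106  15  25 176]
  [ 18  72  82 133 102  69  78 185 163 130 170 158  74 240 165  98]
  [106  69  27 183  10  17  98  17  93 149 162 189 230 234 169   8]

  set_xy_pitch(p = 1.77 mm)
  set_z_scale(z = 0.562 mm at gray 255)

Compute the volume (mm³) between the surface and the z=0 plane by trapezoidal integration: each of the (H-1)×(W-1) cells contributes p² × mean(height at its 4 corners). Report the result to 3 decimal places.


139.783

height_mm = gray/255 × 0.562; cell vol = 1.77² × mean(4 corners)
unit = 1.77² × 0.562 / (4×255) = 0.00172617 mm³ per gray-sum
row 0: Σ corner-gray over 15 cells = 7392  → 12.7598
row 1: Σ corner-gray over 15 cells = 7528  → 12.9946
row 2: Σ corner-gray over 15 cells = 7363  → 12.7098
row 3: Σ corner-gray over 15 cells = 7558  → 13.0464
row 4: Σ corner-gray over 15 cells = 6905  → 11.9192
row 5: Σ corner-gray over 15 cells = 6799  → 11.7362
row 6: Σ corner-gray over 15 cells = 7726  → 13.3364
row 7: Σ corner-gray over 15 cells = 8255  → 14.2495
row 8: Σ corner-gray over 15 cells = 7502  → 12.9497
row 9: Σ corner-gray over 15 cells = 6785  → 11.7120
row 10: Σ corner-gray over 15 cells = 7166  → 12.3697
Σ rows: total corner-gray = 80979  → 139.7832 mm³


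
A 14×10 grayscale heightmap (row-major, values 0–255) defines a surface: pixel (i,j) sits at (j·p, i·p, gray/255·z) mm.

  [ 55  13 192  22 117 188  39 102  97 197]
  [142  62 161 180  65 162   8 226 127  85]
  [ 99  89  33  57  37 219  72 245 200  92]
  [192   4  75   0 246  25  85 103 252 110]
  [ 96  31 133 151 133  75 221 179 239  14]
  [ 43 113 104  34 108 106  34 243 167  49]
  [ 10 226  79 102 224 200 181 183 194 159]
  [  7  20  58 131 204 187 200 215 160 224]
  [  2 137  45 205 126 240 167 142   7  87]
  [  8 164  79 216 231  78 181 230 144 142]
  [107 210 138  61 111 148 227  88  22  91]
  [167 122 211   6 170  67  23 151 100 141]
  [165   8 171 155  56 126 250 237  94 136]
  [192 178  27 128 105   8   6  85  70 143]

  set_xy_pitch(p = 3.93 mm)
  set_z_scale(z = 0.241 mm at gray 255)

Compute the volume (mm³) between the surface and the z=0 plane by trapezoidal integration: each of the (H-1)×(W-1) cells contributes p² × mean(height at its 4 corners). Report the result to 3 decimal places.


height_mm = gray/255 × 0.241; cell vol = 3.93² × mean(4 corners)
unit = 3.93² × 0.241 / (4×255) = 0.00364924 mm³ per gray-sum
row 0: Σ corner-gray over 9 cells = 4001  → 14.6006
row 1: Σ corner-gray over 9 cells = 4304  → 15.7063
row 2: Σ corner-gray over 9 cells = 3977  → 14.5130
row 3: Σ corner-gray over 9 cells = 4316  → 15.7501
row 4: Σ corner-gray over 9 cells = 4344  → 15.8523
row 5: Σ corner-gray over 9 cells = 4857  → 17.7243
row 6: Σ corner-gray over 9 cells = 5528  → 20.1730
row 7: Σ corner-gray over 9 cells = 4808  → 17.5455
row 8: Σ corner-gray over 9 cells = 5023  → 18.3301
row 9: Σ corner-gray over 9 cells = 5004  → 18.2608
row 10: Σ corner-gray over 9 cells = 4216  → 15.3852
row 11: Σ corner-gray over 9 cells = 4503  → 16.4325
row 12: Σ corner-gray over 9 cells = 4044  → 14.7575
Σ rows: total corner-gray = 58925  → 215.0312 mm³

215.031


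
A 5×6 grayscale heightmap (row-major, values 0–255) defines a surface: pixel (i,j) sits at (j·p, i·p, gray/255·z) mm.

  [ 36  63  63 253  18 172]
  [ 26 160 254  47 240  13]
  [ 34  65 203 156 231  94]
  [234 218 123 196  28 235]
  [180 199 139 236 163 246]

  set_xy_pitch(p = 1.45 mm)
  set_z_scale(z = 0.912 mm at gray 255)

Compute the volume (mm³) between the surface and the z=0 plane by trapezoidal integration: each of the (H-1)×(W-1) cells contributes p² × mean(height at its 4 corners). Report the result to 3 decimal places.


22.292

height_mm = gray/255 × 0.912; cell vol = 1.45² × mean(4 corners)
unit = 1.45² × 0.912 / (4×255) = 0.00187988 mm³ per gray-sum
row 0: Σ corner-gray over 5 cells = 2443  → 4.5926
row 1: Σ corner-gray over 5 cells = 2879  → 5.4122
row 2: Σ corner-gray over 5 cells = 3037  → 5.7092
row 3: Σ corner-gray over 5 cells = 3499  → 6.5777
Σ rows: total corner-gray = 11858  → 22.2916 mm³


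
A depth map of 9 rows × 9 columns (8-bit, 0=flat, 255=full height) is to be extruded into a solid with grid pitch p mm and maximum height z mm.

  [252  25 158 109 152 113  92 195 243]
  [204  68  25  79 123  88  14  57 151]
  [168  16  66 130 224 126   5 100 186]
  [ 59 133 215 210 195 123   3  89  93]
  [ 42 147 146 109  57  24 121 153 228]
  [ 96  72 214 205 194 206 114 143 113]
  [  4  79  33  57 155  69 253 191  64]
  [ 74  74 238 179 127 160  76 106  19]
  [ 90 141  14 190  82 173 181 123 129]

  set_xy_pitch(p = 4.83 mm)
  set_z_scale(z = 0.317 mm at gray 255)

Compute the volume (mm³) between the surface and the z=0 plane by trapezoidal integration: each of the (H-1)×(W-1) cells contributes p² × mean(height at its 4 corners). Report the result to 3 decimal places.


height_mm = gray/255 × 0.317; cell vol = 4.83² × mean(4 corners)
unit = 4.83² × 0.317 / (4×255) = 0.00725026 mm³ per gray-sum
row 0: Σ corner-gray over 8 cells = 3446  → 24.9844
row 1: Σ corner-gray over 8 cells = 2951  → 21.3955
row 2: Σ corner-gray over 8 cells = 3776  → 27.3770
row 3: Σ corner-gray over 8 cells = 3872  → 28.0730
row 4: Σ corner-gray over 8 cells = 4289  → 31.0963
row 5: Σ corner-gray over 8 cells = 4247  → 30.7918
row 6: Σ corner-gray over 8 cells = 3755  → 27.2247
row 7: Σ corner-gray over 8 cells = 4040  → 29.2910
Σ rows: total corner-gray = 30376  → 220.2338 mm³

220.234


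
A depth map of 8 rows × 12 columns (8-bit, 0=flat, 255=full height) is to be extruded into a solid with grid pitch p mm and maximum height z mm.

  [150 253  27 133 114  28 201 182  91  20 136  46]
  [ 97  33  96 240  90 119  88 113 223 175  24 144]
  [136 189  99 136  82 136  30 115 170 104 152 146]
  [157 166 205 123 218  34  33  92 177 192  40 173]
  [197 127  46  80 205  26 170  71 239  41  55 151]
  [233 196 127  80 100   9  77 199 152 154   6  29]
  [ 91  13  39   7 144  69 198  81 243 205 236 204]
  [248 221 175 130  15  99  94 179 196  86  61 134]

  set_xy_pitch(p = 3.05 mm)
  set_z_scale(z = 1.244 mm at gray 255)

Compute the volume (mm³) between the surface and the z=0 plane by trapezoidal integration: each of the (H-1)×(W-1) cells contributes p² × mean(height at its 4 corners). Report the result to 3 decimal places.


height_mm = gray/255 × 1.244; cell vol = 3.05² × mean(4 corners)
unit = 3.05² × 1.244 / (4×255) = 0.0113454 mm³ per gray-sum
row 0: Σ corner-gray over 11 cells = 5209  → 59.0982
row 1: Σ corner-gray over 11 cells = 5351  → 60.7092
row 2: Σ corner-gray over 11 cells = 5598  → 63.5116
row 3: Σ corner-gray over 11 cells = 5358  → 60.7887
row 4: Σ corner-gray over 11 cells = 4930  → 55.9328
row 5: Σ corner-gray over 11 cells = 5227  → 59.3024
row 6: Σ corner-gray over 11 cells = 5659  → 64.2036
Σ rows: total corner-gray = 37332  → 423.5465 mm³

423.547


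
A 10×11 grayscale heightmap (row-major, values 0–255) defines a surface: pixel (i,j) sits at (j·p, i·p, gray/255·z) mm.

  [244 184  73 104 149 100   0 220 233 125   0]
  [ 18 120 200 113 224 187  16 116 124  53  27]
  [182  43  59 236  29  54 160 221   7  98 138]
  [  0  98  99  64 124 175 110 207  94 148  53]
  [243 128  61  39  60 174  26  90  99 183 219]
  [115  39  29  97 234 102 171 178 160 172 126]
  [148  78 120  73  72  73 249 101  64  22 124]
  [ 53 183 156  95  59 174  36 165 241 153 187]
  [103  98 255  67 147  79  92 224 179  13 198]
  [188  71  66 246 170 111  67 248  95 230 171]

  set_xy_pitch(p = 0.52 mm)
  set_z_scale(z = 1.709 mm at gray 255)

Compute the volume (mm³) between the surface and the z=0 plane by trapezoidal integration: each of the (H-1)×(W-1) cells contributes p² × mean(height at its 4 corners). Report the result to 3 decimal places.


19.667

height_mm = gray/255 × 1.709; cell vol = 0.52² × mean(4 corners)
unit = 0.52² × 1.709 / (4×255) = 0.000453053 mm³ per gray-sum
row 0: Σ corner-gray over 10 cells = 4971  → 2.2521
row 1: Σ corner-gray over 10 cells = 4485  → 2.0319
row 2: Σ corner-gray over 10 cells = 4425  → 2.0048
row 3: Σ corner-gray over 10 cells = 4473  → 2.0265
row 4: Σ corner-gray over 10 cells = 4787  → 2.1688
row 5: Σ corner-gray over 10 cells = 4581  → 2.0754
row 6: Σ corner-gray over 10 cells = 4740  → 2.1475
row 7: Σ corner-gray over 10 cells = 5373  → 2.4343
row 8: Σ corner-gray over 10 cells = 5576  → 2.5262
Σ rows: total corner-gray = 43411  → 19.6675 mm³


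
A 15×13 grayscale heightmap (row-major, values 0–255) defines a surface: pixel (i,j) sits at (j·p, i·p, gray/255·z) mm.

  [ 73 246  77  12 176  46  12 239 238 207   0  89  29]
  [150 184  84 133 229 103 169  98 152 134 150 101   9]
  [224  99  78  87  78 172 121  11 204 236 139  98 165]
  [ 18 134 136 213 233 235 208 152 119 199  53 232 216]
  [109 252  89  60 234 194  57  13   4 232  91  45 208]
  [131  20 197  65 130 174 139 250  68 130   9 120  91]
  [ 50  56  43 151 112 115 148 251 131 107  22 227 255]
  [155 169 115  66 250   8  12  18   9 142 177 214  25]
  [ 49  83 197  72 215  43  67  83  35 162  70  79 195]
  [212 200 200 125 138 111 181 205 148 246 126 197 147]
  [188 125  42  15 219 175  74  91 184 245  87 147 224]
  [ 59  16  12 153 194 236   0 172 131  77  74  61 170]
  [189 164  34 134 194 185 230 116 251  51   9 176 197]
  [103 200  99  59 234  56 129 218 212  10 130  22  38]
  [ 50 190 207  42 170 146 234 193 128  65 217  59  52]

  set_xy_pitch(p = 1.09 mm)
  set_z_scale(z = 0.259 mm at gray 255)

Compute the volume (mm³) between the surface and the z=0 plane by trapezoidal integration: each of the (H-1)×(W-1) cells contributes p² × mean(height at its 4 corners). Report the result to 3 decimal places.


height_mm = gray/255 × 0.259; cell vol = 1.09² × mean(4 corners)
unit = 1.09² × 0.259 / (4×255) = 0.000301684 mm³ per gray-sum
row 0: Σ corner-gray over 12 cells = 6019  → 1.8158
row 1: Σ corner-gray over 12 cells = 6268  → 1.8910
row 2: Σ corner-gray over 12 cells = 7097  → 2.1411
row 3: Σ corner-gray over 12 cells = 6921  → 2.0880
row 4: Σ corner-gray over 12 cells = 5685  → 1.7151
row 5: Σ corner-gray over 12 cells = 5857  → 1.7670
row 6: Σ corner-gray over 12 cells = 5571  → 1.6807
row 7: Σ corner-gray over 12 cells = 4996  → 1.5072
row 8: Σ corner-gray over 12 cells = 6569  → 1.9818
row 9: Σ corner-gray over 12 cells = 7333  → 2.2123
row 10: Σ corner-gray over 12 cells = 5701  → 1.7199
row 11: Σ corner-gray over 12 cells = 5955  → 1.7965
row 12: Σ corner-gray over 12 cells = 6353  → 1.9166
row 13: Σ corner-gray over 12 cells = 6283  → 1.8955
Σ rows: total corner-gray = 86608  → 26.1283 mm³

26.128


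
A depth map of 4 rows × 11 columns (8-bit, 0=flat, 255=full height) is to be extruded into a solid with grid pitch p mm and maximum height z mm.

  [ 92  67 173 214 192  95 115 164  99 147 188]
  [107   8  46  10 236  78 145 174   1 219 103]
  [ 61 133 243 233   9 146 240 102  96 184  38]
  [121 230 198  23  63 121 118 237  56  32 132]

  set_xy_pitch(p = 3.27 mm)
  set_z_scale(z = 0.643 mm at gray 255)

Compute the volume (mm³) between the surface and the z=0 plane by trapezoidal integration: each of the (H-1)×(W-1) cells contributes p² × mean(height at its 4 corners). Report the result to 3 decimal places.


101.455

height_mm = gray/255 × 0.643; cell vol = 3.27² × mean(4 corners)
unit = 3.27² × 0.643 / (4×255) = 0.00674072 mm³ per gray-sum
row 0: Σ corner-gray over 10 cells = 4856  → 32.7329
row 1: Σ corner-gray over 10 cells = 4915  → 33.1306
row 2: Σ corner-gray over 10 cells = 5280  → 35.5910
Σ rows: total corner-gray = 15051  → 101.4546 mm³


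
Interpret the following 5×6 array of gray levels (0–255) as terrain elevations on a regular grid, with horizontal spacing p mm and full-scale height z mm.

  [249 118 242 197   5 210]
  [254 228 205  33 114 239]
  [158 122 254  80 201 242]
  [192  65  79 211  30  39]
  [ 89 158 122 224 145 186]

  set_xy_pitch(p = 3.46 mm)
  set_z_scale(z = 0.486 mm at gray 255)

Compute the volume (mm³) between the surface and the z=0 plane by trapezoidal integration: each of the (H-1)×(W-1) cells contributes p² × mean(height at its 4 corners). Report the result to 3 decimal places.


67.833

height_mm = gray/255 × 0.486; cell vol = 3.46² × mean(4 corners)
unit = 3.46² × 0.486 / (4×255) = 0.00570412 mm³ per gray-sum
row 0: Σ corner-gray over 5 cells = 3236  → 18.4585
row 1: Σ corner-gray over 5 cells = 3367  → 19.2058
row 2: Σ corner-gray over 5 cells = 2715  → 15.4867
row 3: Σ corner-gray over 5 cells = 2574  → 14.6824
Σ rows: total corner-gray = 11892  → 67.8333 mm³


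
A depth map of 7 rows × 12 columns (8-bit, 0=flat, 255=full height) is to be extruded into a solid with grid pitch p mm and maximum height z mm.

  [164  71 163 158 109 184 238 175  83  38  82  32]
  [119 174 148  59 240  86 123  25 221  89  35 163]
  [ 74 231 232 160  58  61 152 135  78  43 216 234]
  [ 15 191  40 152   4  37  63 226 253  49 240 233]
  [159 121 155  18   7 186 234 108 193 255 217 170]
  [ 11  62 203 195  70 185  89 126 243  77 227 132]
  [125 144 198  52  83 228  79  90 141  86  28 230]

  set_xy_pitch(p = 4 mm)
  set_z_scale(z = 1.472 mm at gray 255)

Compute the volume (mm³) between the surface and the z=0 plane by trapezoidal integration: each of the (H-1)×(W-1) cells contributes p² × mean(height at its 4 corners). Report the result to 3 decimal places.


812.752

height_mm = gray/255 × 1.472; cell vol = 4² × mean(4 corners)
unit = 4² × 1.472 / (4×255) = 0.0230902 mm³ per gray-sum
row 0: Σ corner-gray over 11 cells = 5480  → 126.5343
row 1: Σ corner-gray over 11 cells = 5722  → 132.1221
row 2: Σ corner-gray over 11 cells = 5798  → 133.8770
row 3: Σ corner-gray over 11 cells = 6075  → 140.2729
row 4: Σ corner-gray over 11 cells = 6414  → 148.1005
row 5: Σ corner-gray over 11 cells = 5710  → 131.8450
Σ rows: total corner-gray = 35199  → 812.7518 mm³


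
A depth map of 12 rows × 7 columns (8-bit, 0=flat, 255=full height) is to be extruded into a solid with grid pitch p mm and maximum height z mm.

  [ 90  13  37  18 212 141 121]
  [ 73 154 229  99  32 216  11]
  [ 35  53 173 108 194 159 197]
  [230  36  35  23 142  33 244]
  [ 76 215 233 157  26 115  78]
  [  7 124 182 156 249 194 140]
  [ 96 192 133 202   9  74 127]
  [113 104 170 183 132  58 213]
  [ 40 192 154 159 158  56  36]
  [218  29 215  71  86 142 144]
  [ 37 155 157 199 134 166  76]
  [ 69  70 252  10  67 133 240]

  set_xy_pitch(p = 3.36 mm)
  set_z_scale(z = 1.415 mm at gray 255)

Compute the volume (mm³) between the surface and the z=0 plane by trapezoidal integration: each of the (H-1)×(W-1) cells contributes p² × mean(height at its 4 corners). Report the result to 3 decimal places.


height_mm = gray/255 × 1.415; cell vol = 3.36² × mean(4 corners)
unit = 3.36² × 1.415 / (4×255) = 0.0156616 mm³ per gray-sum
row 0: Σ corner-gray over 6 cells = 2597  → 40.6731
row 1: Σ corner-gray over 6 cells = 3150  → 49.3339
row 2: Σ corner-gray over 6 cells = 2618  → 41.0019
row 3: Σ corner-gray over 6 cells = 2658  → 41.6284
row 4: Σ corner-gray over 6 cells = 3603  → 56.4286
row 5: Σ corner-gray over 6 cells = 3400  → 53.2493
row 6: Σ corner-gray over 6 cells = 3063  → 47.9713
row 7: Σ corner-gray over 6 cells = 3134  → 49.0833
row 8: Σ corner-gray over 6 cells = 2962  → 46.3895
row 9: Σ corner-gray over 6 cells = 3183  → 49.8507
row 10: Σ corner-gray over 6 cells = 3108  → 48.6761
Σ rows: total corner-gray = 33476  → 524.2861 mm³

524.286


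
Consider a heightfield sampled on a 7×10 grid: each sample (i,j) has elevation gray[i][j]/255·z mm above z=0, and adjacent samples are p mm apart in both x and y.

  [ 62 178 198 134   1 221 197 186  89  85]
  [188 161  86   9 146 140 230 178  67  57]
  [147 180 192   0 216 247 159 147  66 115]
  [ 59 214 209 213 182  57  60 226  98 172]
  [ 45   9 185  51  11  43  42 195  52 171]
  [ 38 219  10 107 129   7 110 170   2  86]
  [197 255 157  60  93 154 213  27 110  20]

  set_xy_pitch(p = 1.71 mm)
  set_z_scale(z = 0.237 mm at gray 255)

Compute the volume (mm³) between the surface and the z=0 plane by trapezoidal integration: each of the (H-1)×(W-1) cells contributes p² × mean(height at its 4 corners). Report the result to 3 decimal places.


height_mm = gray/255 × 0.237; cell vol = 1.71² × mean(4 corners)
unit = 1.71² × 0.237 / (4×255) = 0.000679423 mm³ per gray-sum
row 0: Σ corner-gray over 9 cells = 4834  → 3.2843
row 1: Σ corner-gray over 9 cells = 4955  → 3.3665
row 2: Σ corner-gray over 9 cells = 5425  → 3.6859
row 3: Σ corner-gray over 9 cells = 4141  → 2.8135
row 4: Σ corner-gray over 9 cells = 3024  → 2.0546
row 5: Σ corner-gray over 9 cells = 3987  → 2.7089
Σ rows: total corner-gray = 26366  → 17.9137 mm³

17.914


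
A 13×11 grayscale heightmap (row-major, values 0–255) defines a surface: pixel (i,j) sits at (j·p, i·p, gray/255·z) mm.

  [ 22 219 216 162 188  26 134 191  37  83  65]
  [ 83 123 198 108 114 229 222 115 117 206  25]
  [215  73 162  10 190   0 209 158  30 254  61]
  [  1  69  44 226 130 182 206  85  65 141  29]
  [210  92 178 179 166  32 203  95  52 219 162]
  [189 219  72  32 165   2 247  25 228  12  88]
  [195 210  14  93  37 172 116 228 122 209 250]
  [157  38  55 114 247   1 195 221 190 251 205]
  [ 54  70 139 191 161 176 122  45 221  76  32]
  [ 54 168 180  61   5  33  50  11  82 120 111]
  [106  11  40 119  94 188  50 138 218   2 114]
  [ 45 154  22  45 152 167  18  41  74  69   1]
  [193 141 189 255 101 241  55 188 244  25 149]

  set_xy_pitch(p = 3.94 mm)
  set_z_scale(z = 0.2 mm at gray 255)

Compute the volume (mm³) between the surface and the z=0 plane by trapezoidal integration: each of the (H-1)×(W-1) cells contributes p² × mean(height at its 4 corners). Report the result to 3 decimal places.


height_mm = gray/255 × 0.2; cell vol = 3.94² × mean(4 corners)
unit = 3.94² × 0.2 / (4×255) = 0.00304384 mm³ per gray-sum
row 0: Σ corner-gray over 10 cells = 5571  → 16.9573
row 1: Σ corner-gray over 10 cells = 5420  → 16.4976
row 2: Σ corner-gray over 10 cells = 4774  → 14.5313
row 3: Σ corner-gray over 10 cells = 5130  → 15.6149
row 4: Σ corner-gray over 10 cells = 5085  → 15.4779
row 5: Σ corner-gray over 10 cells = 5128  → 15.6088
row 6: Σ corner-gray over 10 cells = 5833  → 17.7547
row 7: Σ corner-gray over 10 cells = 5474  → 16.6620
row 8: Σ corner-gray over 10 cells = 4073  → 12.3976
row 9: Σ corner-gray over 10 cells = 3525  → 10.7295
row 10: Σ corner-gray over 10 cells = 3470  → 10.5621
row 11: Σ corner-gray over 10 cells = 4750  → 14.4583
Σ rows: total corner-gray = 58233  → 177.2521 mm³

177.252


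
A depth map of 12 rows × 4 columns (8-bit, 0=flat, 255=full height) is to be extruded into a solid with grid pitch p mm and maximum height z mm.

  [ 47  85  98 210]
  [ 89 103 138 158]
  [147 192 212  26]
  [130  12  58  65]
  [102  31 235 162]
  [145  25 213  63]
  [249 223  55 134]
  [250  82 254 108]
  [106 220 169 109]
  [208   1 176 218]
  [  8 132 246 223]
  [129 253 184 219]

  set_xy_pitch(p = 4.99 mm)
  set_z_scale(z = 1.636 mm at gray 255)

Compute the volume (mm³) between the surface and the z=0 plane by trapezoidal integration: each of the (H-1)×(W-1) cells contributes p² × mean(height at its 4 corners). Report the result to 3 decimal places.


732.979

height_mm = gray/255 × 1.636; cell vol = 4.99² × mean(4 corners)
unit = 4.99² × 1.636 / (4×255) = 0.0399378 mm³ per gray-sum
row 0: Σ corner-gray over 3 cells = 1352  → 53.9959
row 1: Σ corner-gray over 3 cells = 1710  → 68.2937
row 2: Σ corner-gray over 3 cells = 1316  → 52.5582
row 3: Σ corner-gray over 3 cells = 1131  → 45.1697
row 4: Σ corner-gray over 3 cells = 1480  → 59.1080
row 5: Σ corner-gray over 3 cells = 1623  → 64.8191
row 6: Σ corner-gray over 3 cells = 1969  → 78.6375
row 7: Σ corner-gray over 3 cells = 2023  → 80.7942
row 8: Σ corner-gray over 3 cells = 1773  → 70.8097
row 9: Σ corner-gray over 3 cells = 1767  → 70.5701
row 10: Σ corner-gray over 3 cells = 2209  → 88.2226
Σ rows: total corner-gray = 18353  → 732.9786 mm³


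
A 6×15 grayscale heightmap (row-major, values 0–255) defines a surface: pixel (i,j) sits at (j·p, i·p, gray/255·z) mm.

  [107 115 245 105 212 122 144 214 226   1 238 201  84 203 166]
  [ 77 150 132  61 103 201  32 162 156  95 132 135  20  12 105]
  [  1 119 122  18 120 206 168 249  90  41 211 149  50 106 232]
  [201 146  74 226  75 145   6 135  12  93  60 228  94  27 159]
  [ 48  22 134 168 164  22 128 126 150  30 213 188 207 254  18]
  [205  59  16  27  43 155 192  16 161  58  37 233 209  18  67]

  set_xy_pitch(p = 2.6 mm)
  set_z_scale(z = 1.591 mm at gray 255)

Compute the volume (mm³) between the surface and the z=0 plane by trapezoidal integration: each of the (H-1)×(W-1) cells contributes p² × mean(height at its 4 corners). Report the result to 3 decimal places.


height_mm = gray/255 × 1.591; cell vol = 2.6² × mean(4 corners)
unit = 2.6² × 1.591 / (4×255) = 0.0105443 mm³ per gray-sum
row 0: Σ corner-gray over 14 cells = 7457  → 78.6287
row 1: Σ corner-gray over 14 cells = 6495  → 68.4851
row 2: Σ corner-gray over 14 cells = 6533  → 68.8857
row 3: Σ corner-gray over 14 cells = 6680  → 70.4358
row 4: Σ corner-gray over 14 cells = 6398  → 67.4623
Σ rows: total corner-gray = 33563  → 353.8975 mm³

353.897


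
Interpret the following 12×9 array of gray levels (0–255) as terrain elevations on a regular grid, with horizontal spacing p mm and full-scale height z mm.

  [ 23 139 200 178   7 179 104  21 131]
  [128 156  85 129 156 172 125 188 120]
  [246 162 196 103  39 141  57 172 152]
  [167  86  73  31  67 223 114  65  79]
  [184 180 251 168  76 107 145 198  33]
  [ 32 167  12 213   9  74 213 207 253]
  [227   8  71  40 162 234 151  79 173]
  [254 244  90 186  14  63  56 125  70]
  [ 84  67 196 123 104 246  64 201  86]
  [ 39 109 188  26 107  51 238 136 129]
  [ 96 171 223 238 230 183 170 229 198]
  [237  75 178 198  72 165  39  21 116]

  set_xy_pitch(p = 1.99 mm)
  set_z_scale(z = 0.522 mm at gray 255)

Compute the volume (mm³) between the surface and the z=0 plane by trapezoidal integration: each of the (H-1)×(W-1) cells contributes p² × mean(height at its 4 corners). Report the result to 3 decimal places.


94.626

height_mm = gray/255 × 0.522; cell vol = 1.99² × mean(4 corners)
unit = 1.99² × 0.522 / (4×255) = 0.00202664 mm³ per gray-sum
row 0: Σ corner-gray over 8 cells = 4080  → 8.2687
row 1: Σ corner-gray over 8 cells = 4408  → 8.9334
row 2: Σ corner-gray over 8 cells = 3702  → 7.5026
row 3: Σ corner-gray over 8 cells = 4031  → 8.1694
row 4: Σ corner-gray over 8 cells = 4542  → 9.2050
row 5: Σ corner-gray over 8 cells = 3965  → 8.0356
row 6: Σ corner-gray over 8 cells = 3770  → 7.6404
row 7: Σ corner-gray over 8 cells = 4052  → 8.2119
row 8: Σ corner-gray over 8 cells = 4050  → 8.2079
row 9: Σ corner-gray over 8 cells = 5060  → 10.2548
row 10: Σ corner-gray over 8 cells = 5031  → 10.1960
Σ rows: total corner-gray = 46691  → 94.6258 mm³


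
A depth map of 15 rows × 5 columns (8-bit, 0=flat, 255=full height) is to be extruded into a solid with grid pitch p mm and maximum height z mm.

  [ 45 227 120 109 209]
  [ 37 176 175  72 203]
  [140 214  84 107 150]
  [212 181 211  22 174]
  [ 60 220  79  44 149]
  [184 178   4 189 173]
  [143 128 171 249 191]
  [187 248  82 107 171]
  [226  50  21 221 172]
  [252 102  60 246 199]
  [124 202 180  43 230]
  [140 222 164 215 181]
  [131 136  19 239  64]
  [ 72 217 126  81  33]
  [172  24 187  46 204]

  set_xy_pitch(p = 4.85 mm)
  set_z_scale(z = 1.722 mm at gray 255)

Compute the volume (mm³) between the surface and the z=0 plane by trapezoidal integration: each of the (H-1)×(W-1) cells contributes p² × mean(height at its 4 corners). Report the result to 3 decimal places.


1270.451

height_mm = gray/255 × 1.722; cell vol = 4.85² × mean(4 corners)
unit = 4.85² × 1.722 / (4×255) = 0.0397115 mm³ per gray-sum
row 0: Σ corner-gray over 4 cells = 2252  → 89.4303
row 1: Σ corner-gray over 4 cells = 2186  → 86.8094
row 2: Σ corner-gray over 4 cells = 2314  → 91.8924
row 3: Σ corner-gray over 4 cells = 2109  → 83.7516
row 4: Σ corner-gray over 4 cells = 1994  → 79.1848
row 5: Σ corner-gray over 4 cells = 2529  → 100.4304
row 6: Σ corner-gray over 4 cells = 2662  → 105.7121
row 7: Σ corner-gray over 4 cells = 2214  → 87.9213
row 8: Σ corner-gray over 4 cells = 2249  → 89.3112
row 9: Σ corner-gray over 4 cells = 2471  → 98.1272
row 10: Σ corner-gray over 4 cells = 2727  → 108.2933
row 11: Σ corner-gray over 4 cells = 2506  → 99.5171
row 12: Σ corner-gray over 4 cells = 1936  → 76.8815
row 13: Σ corner-gray over 4 cells = 1843  → 73.1883
Σ rows: total corner-gray = 31992  → 1270.4508 mm³


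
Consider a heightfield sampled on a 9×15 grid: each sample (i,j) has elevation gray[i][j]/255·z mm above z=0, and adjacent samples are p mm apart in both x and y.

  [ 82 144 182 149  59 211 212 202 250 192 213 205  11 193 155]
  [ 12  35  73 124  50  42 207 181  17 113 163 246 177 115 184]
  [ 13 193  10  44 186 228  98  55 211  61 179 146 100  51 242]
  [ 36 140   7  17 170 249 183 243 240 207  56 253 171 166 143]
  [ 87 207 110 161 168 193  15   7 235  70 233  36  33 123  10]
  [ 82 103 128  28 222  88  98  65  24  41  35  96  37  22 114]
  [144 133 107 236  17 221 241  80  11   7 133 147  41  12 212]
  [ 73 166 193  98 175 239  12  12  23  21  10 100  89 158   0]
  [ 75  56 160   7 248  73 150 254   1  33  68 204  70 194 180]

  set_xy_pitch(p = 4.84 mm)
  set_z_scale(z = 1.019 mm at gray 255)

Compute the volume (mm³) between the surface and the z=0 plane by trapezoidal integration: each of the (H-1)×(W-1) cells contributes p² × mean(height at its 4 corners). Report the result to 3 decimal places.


1229.715

height_mm = gray/255 × 1.019; cell vol = 4.84² × mean(4 corners)
unit = 4.84² × 1.019 / (4×255) = 0.0234026 mm³ per gray-sum
row 0: Σ corner-gray over 14 cells = 7965  → 186.4020
row 1: Σ corner-gray over 14 cells = 6661  → 155.8849
row 2: Σ corner-gray over 14 cells = 7762  → 181.6512
row 3: Σ corner-gray over 14 cells = 7662  → 179.3110
row 4: Σ corner-gray over 14 cells = 5449  → 127.5210
row 5: Σ corner-gray over 14 cells = 5298  → 123.9872
row 6: Σ corner-gray over 14 cells = 5793  → 135.5715
row 7: Σ corner-gray over 14 cells = 5956  → 139.3861
Σ rows: total corner-gray = 52546  → 1229.7148 mm³
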